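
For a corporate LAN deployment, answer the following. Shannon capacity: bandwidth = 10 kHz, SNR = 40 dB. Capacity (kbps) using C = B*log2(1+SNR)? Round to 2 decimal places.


Given: B = 10 kHz, SNR = 40 dB
SNR linear = 10^(40/10) = 10000
1 + SNR = 10001
log2(10001) = 13.2878566418
C = 10 * 1000 * 13.2878566418 = 132878.5664 bps
C = 132.878566 kbps -> 132.88 kbps (2 dp)

132.88


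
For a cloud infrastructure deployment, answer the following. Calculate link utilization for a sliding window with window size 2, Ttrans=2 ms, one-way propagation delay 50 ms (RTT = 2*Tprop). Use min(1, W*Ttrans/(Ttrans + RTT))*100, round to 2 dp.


Given: W = 2, Ttrans = 2 ms, RTT = 100 ms (= 2 * Tprop, Tprop = 50 ms)
Cycle time = Ttrans + RTT = 2 + 100 = 102 ms (first packet sent until its ACK returns)
W * Ttrans = 2 * 2 = 4 ms of sending per cycle
W * Ttrans / (Ttrans + RTT) = 4 / 102 = 0.039216
U = min(1, 0.039216) = 0.039216
U% = 3.92%

3.92


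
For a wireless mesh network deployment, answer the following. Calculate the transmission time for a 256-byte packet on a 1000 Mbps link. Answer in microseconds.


Given: packet = 256 bytes, bandwidth = 1000 Mbps
Packet in bits = 256 * 8 = 2048 bits
Bandwidth = 1000 * 10^6 = 1000000000 bps
Time = 2048 / 1000000000 seconds
Time in us = 2048 * 10^6 / 1000000000 = 2.048

2.048


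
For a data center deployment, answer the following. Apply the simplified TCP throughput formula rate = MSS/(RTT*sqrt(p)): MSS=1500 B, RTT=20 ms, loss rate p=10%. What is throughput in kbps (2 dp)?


Given: MSS = 1500 bytes, RTT = 20 ms, loss = 10%
RTT in seconds = 20 / 1000 = 0.02
Loss rate = 10% = 0.1
sqrt(loss) = sqrt(0.1) = 0.316227766017
Throughput (bytes/s) = 1500 / (0.02 * 0.316227766017) = 237170.8245
Throughput (kbps) = 237170.8245 * 8 / 1000 = 1897.366596 -> 1897.37 kbps (2 dp)

1897.37


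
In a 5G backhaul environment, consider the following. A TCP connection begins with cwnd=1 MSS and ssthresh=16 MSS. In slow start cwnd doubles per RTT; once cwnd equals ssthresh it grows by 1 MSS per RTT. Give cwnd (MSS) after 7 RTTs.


RTT 0: cwnd = 1 MSS (initial)
RTT 1: cwnd = 2 MSS (slow start, doubled)
RTT 2: cwnd = 4 MSS (slow start, doubled)
RTT 3: cwnd = 8 MSS (slow start, doubled)
RTT 4: cwnd = 16 MSS (slow start, doubled)
RTT 5: cwnd = 17 MSS (congestion avoidance, +1)
RTT 6: cwnd = 18 MSS (congestion avoidance, +1)
RTT 7: cwnd = 19 MSS (congestion avoidance, +1)

19


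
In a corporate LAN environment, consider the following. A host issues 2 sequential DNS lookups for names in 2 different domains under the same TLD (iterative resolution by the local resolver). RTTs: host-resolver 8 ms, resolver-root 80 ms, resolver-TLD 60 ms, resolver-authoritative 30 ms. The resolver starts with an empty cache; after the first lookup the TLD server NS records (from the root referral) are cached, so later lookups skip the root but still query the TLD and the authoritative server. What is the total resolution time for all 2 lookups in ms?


Lookup 1 (cold cache): local + root + TLD + auth = 8 + 80 + 60 + 30 = 178 ms
Lookups 2..2 (TLD NS cached -> skip root; new domain -> still ask TLD and auth): local + TLD + auth = 8 + 60 + 30 = 98 ms each
Remaining 1 lookups: 1 * 98 = 98 ms
Total = 178 + 98 = 276 ms

276


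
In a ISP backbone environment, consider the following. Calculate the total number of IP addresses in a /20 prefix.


Given: CIDR prefix /20
Host bits = 32 - 20 = 12
Total addresses = 2^12 = 4096

4096


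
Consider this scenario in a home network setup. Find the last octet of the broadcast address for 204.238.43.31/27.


Given: IP = 204.238.43.31, prefix = /27
Host bits = 32 - 27 = 5
Network last octet = 31 AND mask = 0
Host part size = 2^5 - 1 = 31
Broadcast last octet = 0 OR 31 = 31

31


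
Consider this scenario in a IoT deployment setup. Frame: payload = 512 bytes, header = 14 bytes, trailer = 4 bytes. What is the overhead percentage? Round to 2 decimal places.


Given: payload = 512 B, header = 14 B, trailer = 4 B
Overhead bytes = header + trailer = 14 + 4 = 18
Total frame = payload + overhead = 512 + 18 = 530
Overhead % = 18 / 530 * 100 = 3.3962% -> 3.40% (2 dp)

3.40


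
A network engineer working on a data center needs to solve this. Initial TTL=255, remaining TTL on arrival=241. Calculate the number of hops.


Given: initial TTL = 255, received TTL = 241
Hops = initial TTL - received TTL
Hops = 255 - 241 = 14

14


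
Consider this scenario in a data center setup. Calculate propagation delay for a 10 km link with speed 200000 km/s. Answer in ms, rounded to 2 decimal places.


Given: distance = 10 km, speed = 200000 km/s
Delay = distance / speed = 10 / 200000 seconds
Delay in ms = 10 * 1000 / 200000
Delay = 0.0500 ms
Rounded to 2 dp = 0.05 ms

0.05


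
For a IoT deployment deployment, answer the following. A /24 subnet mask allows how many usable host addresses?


Given: subnet mask /24
Host bits = 32 - 24 = 8
Total addresses = 2^8 = 256
Usable hosts = 256 - 2 (network + broadcast) = 254

254


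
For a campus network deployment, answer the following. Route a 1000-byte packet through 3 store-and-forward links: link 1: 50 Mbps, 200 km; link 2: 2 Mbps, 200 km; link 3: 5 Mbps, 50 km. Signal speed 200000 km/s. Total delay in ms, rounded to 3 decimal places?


Packet = 1000 bytes = 8000 bits. Store-and-forward: sum (t_trans + t_prop) per link.
Link 1: t_trans = 8000/(50*10^6) s = 0.1600 ms; t_prop = 200/200000 s = 1.0000 ms; subtotal = 1.1600 ms
Link 2: t_trans = 8000/(2*10^6) s = 4.0000 ms; t_prop = 200/200000 s = 1.0000 ms; subtotal = 5.0000 ms
Link 3: t_trans = 8000/(5*10^6) s = 1.6000 ms; t_prop = 50/200000 s = 0.2500 ms; subtotal = 1.8500 ms
End-to-end = 1.1600 + 5.0000 + 1.8500 = 8.0100 ms -> 8.010 ms (3 dp)

8.010


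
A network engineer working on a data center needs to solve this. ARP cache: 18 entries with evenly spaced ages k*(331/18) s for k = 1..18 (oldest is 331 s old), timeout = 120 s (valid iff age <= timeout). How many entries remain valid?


Ages are k * 331/18 s for k = 1..18 (spacing = 18.3889 s).
Entry k is valid iff k * 331/18 <= 120 iff k <= 18 * 120 / 331 = 6.5257
n_valid = floor(6.5257) = 6
(n_stale = 18 - 6 = 12)

6


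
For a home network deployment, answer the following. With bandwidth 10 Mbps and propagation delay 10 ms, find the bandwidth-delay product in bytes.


Given: bandwidth = 10 Mbps, delay = 10 ms
BDP in bits = 10 * 10^6 * 10 / 1000
BDP in bits = 100000
BDP in bytes = 100000 / 8 = 12500

12500


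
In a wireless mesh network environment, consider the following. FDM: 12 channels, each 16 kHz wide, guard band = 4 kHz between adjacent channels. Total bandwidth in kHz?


Given: 12 channels, 16 kHz each, guard = 4 kHz
Channel bandwidth = 12 * 16 = 192 kHz
Guard bands = 11 gaps * 4 kHz = 44 kHz
Total = 192 + 44 = 236 kHz

236


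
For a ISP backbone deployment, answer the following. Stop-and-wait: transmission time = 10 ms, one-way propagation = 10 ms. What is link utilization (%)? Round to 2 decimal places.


Given: Ttrans = 10 ms, Tprop = 10 ms
RTT = 2 * Tprop = 2 * 10 = 20 ms
U = Ttrans / (Ttrans + RTT)
U = 10 / (10 + 20)
U = 10 / 30 = 0.333333
U% = 33.33%

33.33


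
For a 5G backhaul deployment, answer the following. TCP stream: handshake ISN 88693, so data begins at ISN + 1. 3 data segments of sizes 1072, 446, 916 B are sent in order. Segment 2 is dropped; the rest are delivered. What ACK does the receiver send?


SYN uses sequence number 88693; first data byte = ISN + 1 = 88694.
Segment 1: SEQ = 88694, len = 1072 B, covers [88694, 89765]
Segment 2: SEQ = 89766, len = 446 B, covers [89766, 90211] [LOST]
Segment 3: SEQ = 90212, len = 916 B, covers [90212, 91127]
In-order data received: bytes [88694, 89765] (segments 1..1).
Segment 2 missing -> gap begins at byte 89766; later segments buffered out of order.
Cumulative ACK = next expected in-order byte = 88694 + 1072 = 89766

89766


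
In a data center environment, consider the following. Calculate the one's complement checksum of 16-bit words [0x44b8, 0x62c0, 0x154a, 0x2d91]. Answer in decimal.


Given words: [0x44b8, 0x62c0, 0x154a, 0x2d91]
Step 1: Sum all words
Raw sum = 17592 + 25280 + 5450 + 11665 = 59987
One's complement = ~59987 & 0xFFFF = 5548

5548


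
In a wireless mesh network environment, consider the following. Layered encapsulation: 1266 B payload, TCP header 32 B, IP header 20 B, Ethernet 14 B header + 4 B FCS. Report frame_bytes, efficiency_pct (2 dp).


TCP segment = 1266 + 32 = 1298 B
IP packet = 1298 + 20 = 1318 B
Ethernet frame = 1318 + 14 + 4 = 1336 B
Efficiency = app / frame = 1266 / 1336 = 0.947605 = 94.7605% -> 94.76% (2 dp)

1336, 94.76


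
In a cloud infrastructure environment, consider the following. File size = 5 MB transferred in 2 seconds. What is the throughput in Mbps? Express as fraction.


Given: file = 5 MB, time = 2 s
File in Mb = 5 * 8 = 40 Mb
Throughput = 40 / 2 Mbps
Throughput = 20 Mbps

20


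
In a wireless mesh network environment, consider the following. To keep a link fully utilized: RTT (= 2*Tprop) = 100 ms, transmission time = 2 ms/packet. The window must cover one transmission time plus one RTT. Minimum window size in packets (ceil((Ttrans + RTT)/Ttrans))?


Given: Ttrans = 2 ms, RTT = 100 ms (= 2 * Tprop, Tprop = 50 ms)
Time until first ACK returns = Ttrans + RTT = 2 + 100 = 102 ms
Need W * Ttrans >= Ttrans + RTT  ->  W >= (Ttrans + RTT) / Ttrans
(Ttrans + RTT) / Ttrans = 102 / 2 = 51
W_min = ceil(51) = 51

51


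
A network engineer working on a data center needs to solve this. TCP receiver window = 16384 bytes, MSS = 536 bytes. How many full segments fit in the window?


Given: RWND = 16384 bytes, MSS = 536 bytes
Full segments = floor(RWND / MSS)
Full segments = floor(16384 / 536)
Full segments = floor(30.5672) = 30

30


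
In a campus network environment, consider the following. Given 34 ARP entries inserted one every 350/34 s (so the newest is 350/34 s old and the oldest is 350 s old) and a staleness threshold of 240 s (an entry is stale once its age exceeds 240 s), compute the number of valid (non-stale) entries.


Ages are k * 350/34 s for k = 1..34 (spacing = 10.2941 s).
Entry k is valid iff k * 350/34 <= 240 iff k <= 34 * 240 / 350 = 23.3143
n_valid = floor(23.3143) = 23
(n_stale = 34 - 23 = 11)

23


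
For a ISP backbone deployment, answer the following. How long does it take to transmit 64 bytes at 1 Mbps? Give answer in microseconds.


Given: packet = 64 bytes, bandwidth = 1 Mbps
Packet in bits = 64 * 8 = 512 bits
Bandwidth = 1 * 10^6 = 1000000 bps
Time = 512 / 1000000 seconds
Time in us = 512 * 10^6 / 1000000 = 512

512


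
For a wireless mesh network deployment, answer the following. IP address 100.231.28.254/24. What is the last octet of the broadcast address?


Given: IP = 100.231.28.254, prefix = /24
Host bits = 32 - 24 = 8
Network last octet = 254 AND mask = 0
Host part size = 2^8 - 1 = 255
Broadcast last octet = 0 OR 255 = 255

255


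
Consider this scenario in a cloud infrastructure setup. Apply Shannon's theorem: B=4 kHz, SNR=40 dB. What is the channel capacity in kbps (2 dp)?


Given: B = 4 kHz, SNR = 40 dB
SNR linear = 10^(40/10) = 10000
1 + SNR = 10001
log2(10001) = 13.2878566418
C = 4 * 1000 * 13.2878566418 = 53151.4266 bps
C = 53.151427 kbps -> 53.15 kbps (2 dp)

53.15


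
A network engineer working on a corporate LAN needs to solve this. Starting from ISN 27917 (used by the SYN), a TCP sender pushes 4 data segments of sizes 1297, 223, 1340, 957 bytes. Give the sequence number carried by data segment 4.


The SYN occupies sequence number ISN = 27917, so the first data byte is ISN + 1 = 27918.
SEQ of data segment i = (ISN + 1) + sum of payload sizes of segments 1..i-1.
Segment 1: SEQ = 27918, payload = 1297 bytes
Segment 2: SEQ = 29215, payload = 223 bytes
Segment 3: SEQ = 29438, payload = 1340 bytes
Segment 4: SEQ = 30778, payload = 957 bytes
SEQ of segment 4 = 27918 + 1297 + 223 + 1340 = 30778

30778


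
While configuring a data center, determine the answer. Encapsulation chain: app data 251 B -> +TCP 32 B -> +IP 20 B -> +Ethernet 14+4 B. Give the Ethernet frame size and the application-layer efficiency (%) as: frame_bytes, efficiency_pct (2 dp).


TCP segment = 251 + 32 = 283 B
IP packet = 283 + 20 = 303 B
Ethernet frame = 303 + 14 + 4 = 321 B
Efficiency = app / frame = 251 / 321 = 0.781931 = 78.1931% -> 78.19% (2 dp)

321, 78.19


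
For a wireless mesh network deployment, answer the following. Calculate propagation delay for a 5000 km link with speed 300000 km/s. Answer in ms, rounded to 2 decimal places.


Given: distance = 5000 km, speed = 300000 km/s
Delay = distance / speed = 5000 / 300000 seconds
Delay in ms = 5000 * 1000 / 300000
Delay = 16.6667 ms
Rounded to 2 dp = 16.67 ms

16.67


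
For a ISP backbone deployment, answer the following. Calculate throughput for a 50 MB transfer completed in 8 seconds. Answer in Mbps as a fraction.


Given: file = 50 MB, time = 8 s
File in Mb = 50 * 8 = 400 Mb
Throughput = 400 / 8 Mbps
Throughput = 50 Mbps

50


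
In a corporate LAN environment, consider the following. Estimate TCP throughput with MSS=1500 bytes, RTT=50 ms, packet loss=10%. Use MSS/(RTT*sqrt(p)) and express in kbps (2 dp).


Given: MSS = 1500 bytes, RTT = 50 ms, loss = 10%
RTT in seconds = 50 / 1000 = 0.05
Loss rate = 10% = 0.1
sqrt(loss) = sqrt(0.1) = 0.316227766017
Throughput (bytes/s) = 1500 / (0.05 * 0.316227766017) = 94868.3298
Throughput (kbps) = 94868.3298 * 8 / 1000 = 758.946638 -> 758.95 kbps (2 dp)

758.95


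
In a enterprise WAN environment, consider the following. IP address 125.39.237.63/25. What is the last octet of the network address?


Given: IP = 125.39.237.63, prefix = /25
Subnet mask = 255.255.255.128
Last octet of IP: 63
Last octet of mask: 128
Network last octet = 63 AND 128 = 0

0


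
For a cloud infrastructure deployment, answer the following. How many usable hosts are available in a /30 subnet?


Given: subnet mask /30
Host bits = 32 - 30 = 2
Total addresses = 2^2 = 4
Usable hosts = 4 - 2 (network + broadcast) = 2

2


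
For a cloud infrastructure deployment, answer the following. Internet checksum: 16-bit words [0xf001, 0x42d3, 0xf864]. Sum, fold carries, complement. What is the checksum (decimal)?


Given words: [0xf001, 0x42d3, 0xf864]
Step 1: Sum all words
Raw sum = 61441 + 17107 + 63588 = 142136
Step 2: Fold carry: (11064 + 2) = 11066
One's complement = ~11066 & 0xFFFF = 54469

54469


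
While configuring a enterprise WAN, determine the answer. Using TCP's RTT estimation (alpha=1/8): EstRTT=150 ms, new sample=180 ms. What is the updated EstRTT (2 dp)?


Given: EstRTT = 150 ms, SampleRTT = 180 ms, alpha = 1/8
New EstRTT = (1 - alpha) * EstRTT + alpha * SampleRTT
(7/8) * 150 = 131.25
(1/8) * 180 = 22.5
New EstRTT = 131.25 + 22.5 = 153.75 ms -> 153.75 ms (2 dp)

153.75


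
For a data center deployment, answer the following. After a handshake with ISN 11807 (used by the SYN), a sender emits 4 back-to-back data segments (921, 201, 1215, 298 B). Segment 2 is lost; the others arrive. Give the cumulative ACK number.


SYN uses sequence number 11807; first data byte = ISN + 1 = 11808.
Segment 1: SEQ = 11808, len = 921 B, covers [11808, 12728]
Segment 2: SEQ = 12729, len = 201 B, covers [12729, 12929] [LOST]
Segment 3: SEQ = 12930, len = 1215 B, covers [12930, 14144]
Segment 4: SEQ = 14145, len = 298 B, covers [14145, 14442]
In-order data received: bytes [11808, 12728] (segments 1..1).
Segment 2 missing -> gap begins at byte 12729; later segments buffered out of order.
Cumulative ACK = next expected in-order byte = 11808 + 921 = 12729

12729


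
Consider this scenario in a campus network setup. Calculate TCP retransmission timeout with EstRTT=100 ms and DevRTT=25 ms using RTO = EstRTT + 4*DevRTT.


Given: EstRTT = 100 ms, DevRTT = 25 ms
Timeout = EstRTT + 4 * DevRTT
4 * DevRTT = 4 * 25 = 100
Timeout = 100 + 100 = 200 ms

200


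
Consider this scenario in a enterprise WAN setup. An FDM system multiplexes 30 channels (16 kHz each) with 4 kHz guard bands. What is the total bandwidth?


Given: 30 channels, 16 kHz each, guard = 4 kHz
Channel bandwidth = 30 * 16 = 480 kHz
Guard bands = 29 gaps * 4 kHz = 116 kHz
Total = 480 + 116 = 596 kHz

596


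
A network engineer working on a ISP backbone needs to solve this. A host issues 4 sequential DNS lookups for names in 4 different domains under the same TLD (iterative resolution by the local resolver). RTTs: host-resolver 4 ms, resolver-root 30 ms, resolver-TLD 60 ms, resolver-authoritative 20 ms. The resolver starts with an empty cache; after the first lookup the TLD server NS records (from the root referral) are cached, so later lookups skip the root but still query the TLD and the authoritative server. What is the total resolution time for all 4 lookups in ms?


Lookup 1 (cold cache): local + root + TLD + auth = 4 + 30 + 60 + 20 = 114 ms
Lookups 2..4 (TLD NS cached -> skip root; new domain -> still ask TLD and auth): local + TLD + auth = 4 + 60 + 20 = 84 ms each
Remaining 3 lookups: 3 * 84 = 252 ms
Total = 114 + 252 = 366 ms

366


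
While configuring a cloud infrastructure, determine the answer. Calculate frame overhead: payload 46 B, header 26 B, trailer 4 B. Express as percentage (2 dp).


Given: payload = 46 B, header = 26 B, trailer = 4 B
Overhead bytes = header + trailer = 26 + 4 = 30
Total frame = payload + overhead = 46 + 30 = 76
Overhead % = 30 / 76 * 100 = 39.4737% -> 39.47% (2 dp)

39.47


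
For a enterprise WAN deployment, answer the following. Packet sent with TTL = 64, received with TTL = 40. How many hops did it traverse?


Given: initial TTL = 64, received TTL = 40
Hops = initial TTL - received TTL
Hops = 64 - 40 = 24

24


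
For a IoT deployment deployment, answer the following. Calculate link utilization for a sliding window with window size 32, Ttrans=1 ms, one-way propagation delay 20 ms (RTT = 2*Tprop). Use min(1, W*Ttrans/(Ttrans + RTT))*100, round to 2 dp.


Given: W = 32, Ttrans = 1 ms, RTT = 40 ms (= 2 * Tprop, Tprop = 20 ms)
Cycle time = Ttrans + RTT = 1 + 40 = 41 ms (first packet sent until its ACK returns)
W * Ttrans = 32 * 1 = 32 ms of sending per cycle
W * Ttrans / (Ttrans + RTT) = 32 / 41 = 0.780488
U = min(1, 0.780488) = 0.780488
U% = 78.05%

78.05


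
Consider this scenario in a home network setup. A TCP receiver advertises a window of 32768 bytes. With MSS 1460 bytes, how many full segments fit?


Given: RWND = 32768 bytes, MSS = 1460 bytes
Full segments = floor(RWND / MSS)
Full segments = floor(32768 / 1460)
Full segments = floor(22.4438) = 22

22


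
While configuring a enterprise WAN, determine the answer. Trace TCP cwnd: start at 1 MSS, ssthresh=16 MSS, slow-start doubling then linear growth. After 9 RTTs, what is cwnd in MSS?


RTT 0: cwnd = 1 MSS (initial)
RTT 1: cwnd = 2 MSS (slow start, doubled)
RTT 2: cwnd = 4 MSS (slow start, doubled)
RTT 3: cwnd = 8 MSS (slow start, doubled)
RTT 4: cwnd = 16 MSS (slow start, doubled)
RTT 5: cwnd = 17 MSS (congestion avoidance, +1)
RTT 6: cwnd = 18 MSS (congestion avoidance, +1)
RTT 7: cwnd = 19 MSS (congestion avoidance, +1)
RTT 8: cwnd = 20 MSS (congestion avoidance, +1)
RTT 9: cwnd = 21 MSS (congestion avoidance, +1)

21


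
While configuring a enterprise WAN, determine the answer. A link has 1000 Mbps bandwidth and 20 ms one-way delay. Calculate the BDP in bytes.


Given: bandwidth = 1000 Mbps, delay = 20 ms
BDP in bits = 1000 * 10^6 * 20 / 1000
BDP in bits = 20000000
BDP in bytes = 20000000 / 8 = 2500000

2500000


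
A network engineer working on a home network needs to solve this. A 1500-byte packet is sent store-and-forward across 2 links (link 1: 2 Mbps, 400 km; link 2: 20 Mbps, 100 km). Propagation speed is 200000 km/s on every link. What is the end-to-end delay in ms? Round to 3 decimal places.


Packet = 1500 bytes = 12000 bits. Store-and-forward: sum (t_trans + t_prop) per link.
Link 1: t_trans = 12000/(2*10^6) s = 6.0000 ms; t_prop = 400/200000 s = 2.0000 ms; subtotal = 8.0000 ms
Link 2: t_trans = 12000/(20*10^6) s = 0.6000 ms; t_prop = 100/200000 s = 0.5000 ms; subtotal = 1.1000 ms
End-to-end = 8.0000 + 1.1000 = 9.1000 ms -> 9.100 ms (3 dp)

9.100


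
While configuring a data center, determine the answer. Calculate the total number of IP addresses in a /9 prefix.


Given: CIDR prefix /9
Host bits = 32 - 9 = 23
Total addresses = 2^23 = 8388608

8388608


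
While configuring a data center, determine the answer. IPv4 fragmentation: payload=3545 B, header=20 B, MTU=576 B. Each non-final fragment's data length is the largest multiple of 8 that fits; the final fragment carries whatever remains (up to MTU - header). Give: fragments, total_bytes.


Max data per non-final fragment = floor((MTU - header)/8)*8 = floor((576 - 20)/8)*8 = floor(556/8)*8 = 552 B
Final fragment needs no 8-byte alignment: it can carry up to MTU - header = 556 B
Non-final fragments needed = ceil((payload - 556) / 552) = ceil(2989/552) = ceil(5.4149) = 6
Number of fragments = 6 + 1 = 7
Fragment sizes (data): 6 * 552 B + 233 B (last, 233 <= 556 OK)
Total bytes sent = payload + n_frags * header = 3545 + 7*20 = 3545 + 140 = 3685 B

7, 3685


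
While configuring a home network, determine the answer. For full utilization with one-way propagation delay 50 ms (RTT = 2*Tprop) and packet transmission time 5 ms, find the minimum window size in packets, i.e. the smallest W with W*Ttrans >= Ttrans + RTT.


Given: Ttrans = 5 ms, RTT = 100 ms (= 2 * Tprop, Tprop = 50 ms)
Time until first ACK returns = Ttrans + RTT = 5 + 100 = 105 ms
Need W * Ttrans >= Ttrans + RTT  ->  W >= (Ttrans + RTT) / Ttrans
(Ttrans + RTT) / Ttrans = 105 / 5 = 21
W_min = ceil(21) = 21

21


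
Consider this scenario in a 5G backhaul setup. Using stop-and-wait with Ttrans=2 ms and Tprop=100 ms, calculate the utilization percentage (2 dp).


Given: Ttrans = 2 ms, Tprop = 100 ms
RTT = 2 * Tprop = 2 * 100 = 200 ms
U = Ttrans / (Ttrans + RTT)
U = 2 / (2 + 200)
U = 2 / 202 = 0.009901
U% = 0.99%

0.99


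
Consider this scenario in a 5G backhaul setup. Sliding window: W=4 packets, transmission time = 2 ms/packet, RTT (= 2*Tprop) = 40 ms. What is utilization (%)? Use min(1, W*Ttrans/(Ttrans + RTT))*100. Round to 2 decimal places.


Given: W = 4, Ttrans = 2 ms, RTT = 40 ms (= 2 * Tprop, Tprop = 20 ms)
Cycle time = Ttrans + RTT = 2 + 40 = 42 ms (first packet sent until its ACK returns)
W * Ttrans = 4 * 2 = 8 ms of sending per cycle
W * Ttrans / (Ttrans + RTT) = 8 / 42 = 0.190476
U = min(1, 0.190476) = 0.190476
U% = 19.05%

19.05


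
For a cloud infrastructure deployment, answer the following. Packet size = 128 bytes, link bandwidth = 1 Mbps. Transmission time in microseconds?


Given: packet = 128 bytes, bandwidth = 1 Mbps
Packet in bits = 128 * 8 = 1024 bits
Bandwidth = 1 * 10^6 = 1000000 bps
Time = 1024 / 1000000 seconds
Time in us = 1024 * 10^6 / 1000000 = 1024

1024


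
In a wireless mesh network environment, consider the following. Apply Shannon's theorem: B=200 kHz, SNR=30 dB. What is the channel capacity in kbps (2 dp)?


Given: B = 200 kHz, SNR = 30 dB
SNR linear = 10^(30/10) = 1000
1 + SNR = 1001
log2(1001) = 9.9672262588
C = 200 * 1000 * 9.9672262588 = 1993445.2518 bps
C = 1993.445252 kbps -> 1993.45 kbps (2 dp)

1993.45


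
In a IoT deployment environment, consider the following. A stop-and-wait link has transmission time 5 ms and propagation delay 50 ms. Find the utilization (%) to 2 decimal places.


Given: Ttrans = 5 ms, Tprop = 50 ms
RTT = 2 * Tprop = 2 * 50 = 100 ms
U = Ttrans / (Ttrans + RTT)
U = 5 / (5 + 100)
U = 5 / 105 = 0.047619
U% = 4.76%

4.76


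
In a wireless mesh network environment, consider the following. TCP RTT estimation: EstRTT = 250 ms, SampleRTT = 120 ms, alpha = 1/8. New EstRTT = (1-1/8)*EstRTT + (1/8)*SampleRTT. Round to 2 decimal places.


Given: EstRTT = 250 ms, SampleRTT = 120 ms, alpha = 1/8
New EstRTT = (1 - alpha) * EstRTT + alpha * SampleRTT
(7/8) * 250 = 218.75
(1/8) * 120 = 15
New EstRTT = 218.75 + 15 = 233.75 ms -> 233.75 ms (2 dp)

233.75


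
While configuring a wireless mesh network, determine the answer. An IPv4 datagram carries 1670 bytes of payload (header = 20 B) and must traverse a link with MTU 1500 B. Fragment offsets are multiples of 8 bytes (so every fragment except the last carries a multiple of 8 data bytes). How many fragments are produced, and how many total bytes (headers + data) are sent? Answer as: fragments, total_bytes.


Max data per non-final fragment = floor((MTU - header)/8)*8 = floor((1500 - 20)/8)*8 = floor(1480/8)*8 = 1480 B
Final fragment needs no 8-byte alignment: it can carry up to MTU - header = 1480 B
Non-final fragments needed = ceil((payload - 1480) / 1480) = ceil(190/1480) = ceil(0.1284) = 1
Number of fragments = 1 + 1 = 2
Fragment sizes (data): 1 * 1480 B + 190 B (last, 190 <= 1480 OK)
Total bytes sent = payload + n_frags * header = 1670 + 2*20 = 1670 + 40 = 1710 B

2, 1710


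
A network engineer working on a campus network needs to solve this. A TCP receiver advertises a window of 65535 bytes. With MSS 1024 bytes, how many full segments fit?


Given: RWND = 65535 bytes, MSS = 1024 bytes
Full segments = floor(RWND / MSS)
Full segments = floor(65535 / 1024)
Full segments = floor(63.999) = 63

63


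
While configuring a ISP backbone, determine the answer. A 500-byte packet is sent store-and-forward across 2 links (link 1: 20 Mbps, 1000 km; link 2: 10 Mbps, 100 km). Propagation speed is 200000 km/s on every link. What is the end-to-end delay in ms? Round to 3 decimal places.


Packet = 500 bytes = 4000 bits. Store-and-forward: sum (t_trans + t_prop) per link.
Link 1: t_trans = 4000/(20*10^6) s = 0.2000 ms; t_prop = 1000/200000 s = 5.0000 ms; subtotal = 5.2000 ms
Link 2: t_trans = 4000/(10*10^6) s = 0.4000 ms; t_prop = 100/200000 s = 0.5000 ms; subtotal = 0.9000 ms
End-to-end = 5.2000 + 0.9000 = 6.1000 ms -> 6.100 ms (3 dp)

6.100


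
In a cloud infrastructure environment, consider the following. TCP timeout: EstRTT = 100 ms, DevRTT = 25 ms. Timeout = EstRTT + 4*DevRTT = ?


Given: EstRTT = 100 ms, DevRTT = 25 ms
Timeout = EstRTT + 4 * DevRTT
4 * DevRTT = 4 * 25 = 100
Timeout = 100 + 100 = 200 ms

200


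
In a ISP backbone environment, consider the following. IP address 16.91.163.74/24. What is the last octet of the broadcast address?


Given: IP = 16.91.163.74, prefix = /24
Host bits = 32 - 24 = 8
Network last octet = 74 AND mask = 0
Host part size = 2^8 - 1 = 255
Broadcast last octet = 0 OR 255 = 255

255


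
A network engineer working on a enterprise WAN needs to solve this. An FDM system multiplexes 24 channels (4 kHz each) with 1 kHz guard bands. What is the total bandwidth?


Given: 24 channels, 4 kHz each, guard = 1 kHz
Channel bandwidth = 24 * 4 = 96 kHz
Guard bands = 23 gaps * 1 kHz = 23 kHz
Total = 96 + 23 = 119 kHz

119


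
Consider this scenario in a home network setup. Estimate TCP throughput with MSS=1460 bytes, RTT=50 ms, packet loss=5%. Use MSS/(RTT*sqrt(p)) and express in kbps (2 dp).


Given: MSS = 1460 bytes, RTT = 50 ms, loss = 5%
RTT in seconds = 50 / 1000 = 0.05
Loss rate = 5% = 0.05
sqrt(loss) = sqrt(0.05) = 0.223606797750
Throughput (bytes/s) = 1460 / (0.05 * 0.223606797750) = 130586.3699
Throughput (kbps) = 130586.3699 * 8 / 1000 = 1044.690959 -> 1044.69 kbps (2 dp)

1044.69


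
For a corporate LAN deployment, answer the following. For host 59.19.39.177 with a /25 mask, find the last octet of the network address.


Given: IP = 59.19.39.177, prefix = /25
Subnet mask = 255.255.255.128
Last octet of IP: 177
Last octet of mask: 128
Network last octet = 177 AND 128 = 128

128


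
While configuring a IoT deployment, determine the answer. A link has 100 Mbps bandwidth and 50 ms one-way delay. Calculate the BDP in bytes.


Given: bandwidth = 100 Mbps, delay = 50 ms
BDP in bits = 100 * 10^6 * 50 / 1000
BDP in bits = 5000000
BDP in bytes = 5000000 / 8 = 625000

625000


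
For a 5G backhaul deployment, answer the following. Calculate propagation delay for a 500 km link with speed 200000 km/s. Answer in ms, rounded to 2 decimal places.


Given: distance = 500 km, speed = 200000 km/s
Delay = distance / speed = 500 / 200000 seconds
Delay in ms = 500 * 1000 / 200000
Delay = 2.5000 ms
Rounded to 2 dp = 2.50 ms

2.50


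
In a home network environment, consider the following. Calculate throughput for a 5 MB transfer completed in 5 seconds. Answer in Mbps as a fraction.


Given: file = 5 MB, time = 5 s
File in Mb = 5 * 8 = 40 Mb
Throughput = 40 / 5 Mbps
Throughput = 8 Mbps

8


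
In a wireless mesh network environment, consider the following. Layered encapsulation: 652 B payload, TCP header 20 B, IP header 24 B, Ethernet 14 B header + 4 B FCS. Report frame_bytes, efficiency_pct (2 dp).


TCP segment = 652 + 20 = 672 B
IP packet = 672 + 24 = 696 B
Ethernet frame = 696 + 14 + 4 = 714 B
Efficiency = app / frame = 652 / 714 = 0.913165 = 91.3165% -> 91.32% (2 dp)

714, 91.32


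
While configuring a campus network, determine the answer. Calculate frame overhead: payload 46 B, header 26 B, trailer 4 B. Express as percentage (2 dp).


Given: payload = 46 B, header = 26 B, trailer = 4 B
Overhead bytes = header + trailer = 26 + 4 = 30
Total frame = payload + overhead = 46 + 30 = 76
Overhead % = 30 / 76 * 100 = 39.4737% -> 39.47% (2 dp)

39.47


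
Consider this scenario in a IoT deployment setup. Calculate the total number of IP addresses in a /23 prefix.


Given: CIDR prefix /23
Host bits = 32 - 23 = 9
Total addresses = 2^9 = 512

512


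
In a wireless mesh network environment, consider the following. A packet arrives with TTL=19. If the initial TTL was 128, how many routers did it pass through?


Given: initial TTL = 128, received TTL = 19
Hops = initial TTL - received TTL
Hops = 128 - 19 = 109

109


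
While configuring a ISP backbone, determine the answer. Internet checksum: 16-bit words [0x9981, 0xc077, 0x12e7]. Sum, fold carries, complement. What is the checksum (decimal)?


Given words: [0x9981, 0xc077, 0x12e7]
Step 1: Sum all words
Raw sum = 39297 + 49271 + 4839 = 93407
Step 2: Fold carry: (27871 + 1) = 27872
One's complement = ~27872 & 0xFFFF = 37663

37663


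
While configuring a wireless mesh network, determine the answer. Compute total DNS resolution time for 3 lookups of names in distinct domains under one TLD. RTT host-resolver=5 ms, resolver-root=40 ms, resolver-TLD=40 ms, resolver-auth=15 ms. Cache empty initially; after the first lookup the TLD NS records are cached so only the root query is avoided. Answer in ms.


Lookup 1 (cold cache): local + root + TLD + auth = 5 + 40 + 40 + 15 = 100 ms
Lookups 2..3 (TLD NS cached -> skip root; new domain -> still ask TLD and auth): local + TLD + auth = 5 + 40 + 15 = 60 ms each
Remaining 2 lookups: 2 * 60 = 120 ms
Total = 100 + 120 = 220 ms

220


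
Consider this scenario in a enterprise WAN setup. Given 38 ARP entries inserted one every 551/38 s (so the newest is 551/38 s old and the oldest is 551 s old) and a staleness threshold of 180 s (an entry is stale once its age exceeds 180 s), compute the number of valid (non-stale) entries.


Ages are k * 551/38 s for k = 1..38 (spacing = 14.5000 s).
Entry k is valid iff k * 551/38 <= 180 iff k <= 38 * 180 / 551 = 12.4138
n_valid = floor(12.4138) = 12
(n_stale = 38 - 12 = 26)

12


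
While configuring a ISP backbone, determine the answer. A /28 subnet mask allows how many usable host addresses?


Given: subnet mask /28
Host bits = 32 - 28 = 4
Total addresses = 2^4 = 16
Usable hosts = 16 - 2 (network + broadcast) = 14

14


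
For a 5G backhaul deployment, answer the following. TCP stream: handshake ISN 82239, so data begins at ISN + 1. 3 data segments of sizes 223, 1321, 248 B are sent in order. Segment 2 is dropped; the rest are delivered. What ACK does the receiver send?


SYN uses sequence number 82239; first data byte = ISN + 1 = 82240.
Segment 1: SEQ = 82240, len = 223 B, covers [82240, 82462]
Segment 2: SEQ = 82463, len = 1321 B, covers [82463, 83783] [LOST]
Segment 3: SEQ = 83784, len = 248 B, covers [83784, 84031]
In-order data received: bytes [82240, 82462] (segments 1..1).
Segment 2 missing -> gap begins at byte 82463; later segments buffered out of order.
Cumulative ACK = next expected in-order byte = 82240 + 223 = 82463

82463


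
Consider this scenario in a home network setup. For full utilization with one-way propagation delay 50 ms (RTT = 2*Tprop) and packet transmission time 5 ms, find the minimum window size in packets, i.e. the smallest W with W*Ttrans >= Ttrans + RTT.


Given: Ttrans = 5 ms, RTT = 100 ms (= 2 * Tprop, Tprop = 50 ms)
Time until first ACK returns = Ttrans + RTT = 5 + 100 = 105 ms
Need W * Ttrans >= Ttrans + RTT  ->  W >= (Ttrans + RTT) / Ttrans
(Ttrans + RTT) / Ttrans = 105 / 5 = 21
W_min = ceil(21) = 21

21


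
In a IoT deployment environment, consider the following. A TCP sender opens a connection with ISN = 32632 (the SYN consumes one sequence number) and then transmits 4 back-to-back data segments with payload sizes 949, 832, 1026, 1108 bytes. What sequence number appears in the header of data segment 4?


The SYN occupies sequence number ISN = 32632, so the first data byte is ISN + 1 = 32633.
SEQ of data segment i = (ISN + 1) + sum of payload sizes of segments 1..i-1.
Segment 1: SEQ = 32633, payload = 949 bytes
Segment 2: SEQ = 33582, payload = 832 bytes
Segment 3: SEQ = 34414, payload = 1026 bytes
Segment 4: SEQ = 35440, payload = 1108 bytes
SEQ of segment 4 = 32633 + 949 + 832 + 1026 = 35440

35440


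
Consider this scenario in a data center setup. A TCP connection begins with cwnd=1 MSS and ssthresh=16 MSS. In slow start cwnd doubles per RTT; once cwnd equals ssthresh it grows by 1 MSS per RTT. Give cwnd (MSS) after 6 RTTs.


RTT 0: cwnd = 1 MSS (initial)
RTT 1: cwnd = 2 MSS (slow start, doubled)
RTT 2: cwnd = 4 MSS (slow start, doubled)
RTT 3: cwnd = 8 MSS (slow start, doubled)
RTT 4: cwnd = 16 MSS (slow start, doubled)
RTT 5: cwnd = 17 MSS (congestion avoidance, +1)
RTT 6: cwnd = 18 MSS (congestion avoidance, +1)

18


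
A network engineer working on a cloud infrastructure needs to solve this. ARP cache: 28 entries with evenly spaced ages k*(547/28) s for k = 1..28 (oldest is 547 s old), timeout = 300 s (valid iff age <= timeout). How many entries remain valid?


Ages are k * 547/28 s for k = 1..28 (spacing = 19.5357 s).
Entry k is valid iff k * 547/28 <= 300 iff k <= 28 * 300 / 547 = 15.3565
n_valid = floor(15.3565) = 15
(n_stale = 28 - 15 = 13)

15


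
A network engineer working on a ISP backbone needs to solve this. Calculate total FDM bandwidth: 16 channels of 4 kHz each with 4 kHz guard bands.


Given: 16 channels, 4 kHz each, guard = 4 kHz
Channel bandwidth = 16 * 4 = 64 kHz
Guard bands = 15 gaps * 4 kHz = 60 kHz
Total = 64 + 60 = 124 kHz

124


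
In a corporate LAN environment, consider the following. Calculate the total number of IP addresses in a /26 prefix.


Given: CIDR prefix /26
Host bits = 32 - 26 = 6
Total addresses = 2^6 = 64

64


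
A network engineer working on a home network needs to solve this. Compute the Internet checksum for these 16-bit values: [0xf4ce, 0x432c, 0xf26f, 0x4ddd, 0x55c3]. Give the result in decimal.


Given words: [0xf4ce, 0x432c, 0xf26f, 0x4ddd, 0x55c3]
Step 1: Sum all words
Raw sum = 62670 + 17196 + 62063 + 19933 + 21955 = 183817
Step 2: Fold carry: (52745 + 2) = 52747
One's complement = ~52747 & 0xFFFF = 12788

12788


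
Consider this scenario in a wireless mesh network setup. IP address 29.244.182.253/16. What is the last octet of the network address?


Given: IP = 29.244.182.253, prefix = /16
Subnet mask = 255.255.0.0
Last octet of IP: 253
Last octet of mask: 0
Network last octet = 253 AND 0 = 0

0


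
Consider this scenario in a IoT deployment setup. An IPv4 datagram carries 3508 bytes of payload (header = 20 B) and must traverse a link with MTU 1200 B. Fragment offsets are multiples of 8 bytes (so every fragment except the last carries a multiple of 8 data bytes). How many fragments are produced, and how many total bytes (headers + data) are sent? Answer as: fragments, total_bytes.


Max data per non-final fragment = floor((MTU - header)/8)*8 = floor((1200 - 20)/8)*8 = floor(1180/8)*8 = 1176 B
Final fragment needs no 8-byte alignment: it can carry up to MTU - header = 1180 B
Non-final fragments needed = ceil((payload - 1180) / 1176) = ceil(2328/1176) = ceil(1.9796) = 2
Number of fragments = 2 + 1 = 3
Fragment sizes (data): 2 * 1176 B + 1156 B (last, 1156 <= 1180 OK)
Total bytes sent = payload + n_frags * header = 3508 + 3*20 = 3508 + 60 = 3568 B

3, 3568


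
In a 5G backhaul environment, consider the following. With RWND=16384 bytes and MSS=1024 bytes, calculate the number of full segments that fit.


Given: RWND = 16384 bytes, MSS = 1024 bytes
Full segments = floor(RWND / MSS)
Full segments = floor(16384 / 1024)
Full segments = floor(16.0) = 16

16


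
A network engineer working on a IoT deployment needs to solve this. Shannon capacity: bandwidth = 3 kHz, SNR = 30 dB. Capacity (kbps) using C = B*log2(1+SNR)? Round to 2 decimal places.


Given: B = 3 kHz, SNR = 30 dB
SNR linear = 10^(30/10) = 1000
1 + SNR = 1001
log2(1001) = 9.9672262588
C = 3 * 1000 * 9.9672262588 = 29901.6788 bps
C = 29.901679 kbps -> 29.90 kbps (2 dp)

29.90


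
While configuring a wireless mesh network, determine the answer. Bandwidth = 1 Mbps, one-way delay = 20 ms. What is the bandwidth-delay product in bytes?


Given: bandwidth = 1 Mbps, delay = 20 ms
BDP in bits = 1 * 10^6 * 20 / 1000
BDP in bits = 20000
BDP in bytes = 20000 / 8 = 2500

2500


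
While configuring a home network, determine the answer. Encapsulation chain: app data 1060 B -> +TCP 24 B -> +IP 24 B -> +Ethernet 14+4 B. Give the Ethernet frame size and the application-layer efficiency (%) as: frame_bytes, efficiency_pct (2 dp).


TCP segment = 1060 + 24 = 1084 B
IP packet = 1084 + 24 = 1108 B
Ethernet frame = 1108 + 14 + 4 = 1126 B
Efficiency = app / frame = 1060 / 1126 = 0.941385 = 94.1385% -> 94.14% (2 dp)

1126, 94.14


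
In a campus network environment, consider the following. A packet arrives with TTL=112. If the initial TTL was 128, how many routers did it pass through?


Given: initial TTL = 128, received TTL = 112
Hops = initial TTL - received TTL
Hops = 128 - 112 = 16

16


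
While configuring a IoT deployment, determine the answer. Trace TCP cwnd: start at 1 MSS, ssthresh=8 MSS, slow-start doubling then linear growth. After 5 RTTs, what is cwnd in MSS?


RTT 0: cwnd = 1 MSS (initial)
RTT 1: cwnd = 2 MSS (slow start, doubled)
RTT 2: cwnd = 4 MSS (slow start, doubled)
RTT 3: cwnd = 8 MSS (slow start, doubled)
RTT 4: cwnd = 9 MSS (congestion avoidance, +1)
RTT 5: cwnd = 10 MSS (congestion avoidance, +1)

10


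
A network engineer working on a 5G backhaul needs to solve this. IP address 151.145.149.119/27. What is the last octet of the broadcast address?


Given: IP = 151.145.149.119, prefix = /27
Host bits = 32 - 27 = 5
Network last octet = 119 AND mask = 96
Host part size = 2^5 - 1 = 31
Broadcast last octet = 96 OR 31 = 127

127


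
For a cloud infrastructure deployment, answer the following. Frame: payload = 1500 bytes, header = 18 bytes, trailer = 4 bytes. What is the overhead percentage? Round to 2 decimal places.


Given: payload = 1500 B, header = 18 B, trailer = 4 B
Overhead bytes = header + trailer = 18 + 4 = 22
Total frame = payload + overhead = 1500 + 22 = 1522
Overhead % = 22 / 1522 * 100 = 1.4455% -> 1.45% (2 dp)

1.45


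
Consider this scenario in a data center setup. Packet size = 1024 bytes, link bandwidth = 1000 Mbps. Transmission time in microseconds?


Given: packet = 1024 bytes, bandwidth = 1000 Mbps
Packet in bits = 1024 * 8 = 8192 bits
Bandwidth = 1000 * 10^6 = 1000000000 bps
Time = 8192 / 1000000000 seconds
Time in us = 8192 * 10^6 / 1000000000 = 8.192

8.192


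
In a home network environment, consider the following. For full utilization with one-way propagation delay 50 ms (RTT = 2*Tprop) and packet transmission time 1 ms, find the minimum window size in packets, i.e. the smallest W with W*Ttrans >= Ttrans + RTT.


Given: Ttrans = 1 ms, RTT = 100 ms (= 2 * Tprop, Tprop = 50 ms)
Time until first ACK returns = Ttrans + RTT = 1 + 100 = 101 ms
Need W * Ttrans >= Ttrans + RTT  ->  W >= (Ttrans + RTT) / Ttrans
(Ttrans + RTT) / Ttrans = 101 / 1 = 101
W_min = ceil(101) = 101

101
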